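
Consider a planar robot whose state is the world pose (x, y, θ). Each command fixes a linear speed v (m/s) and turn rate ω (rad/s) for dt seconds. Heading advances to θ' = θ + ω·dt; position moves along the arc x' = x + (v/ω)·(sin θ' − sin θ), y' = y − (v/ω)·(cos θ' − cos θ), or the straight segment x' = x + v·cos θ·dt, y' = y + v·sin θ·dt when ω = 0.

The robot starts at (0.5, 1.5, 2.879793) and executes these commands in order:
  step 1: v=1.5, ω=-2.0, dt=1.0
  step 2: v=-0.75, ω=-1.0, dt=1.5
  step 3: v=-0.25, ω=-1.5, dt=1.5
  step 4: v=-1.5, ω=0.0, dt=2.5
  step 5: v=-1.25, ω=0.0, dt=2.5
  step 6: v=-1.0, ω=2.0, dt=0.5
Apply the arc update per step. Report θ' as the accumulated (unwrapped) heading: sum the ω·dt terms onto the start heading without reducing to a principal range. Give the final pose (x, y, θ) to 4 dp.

(6.1216, 5.0435, -1.8702)

step 1: θ'=0.8798 (R=-0.7500) → pose (0.1162, 2.7024, 0.8798)
step 2: θ'=-0.6202 (R=0.7500) → pose (-0.8977, 2.5701, -0.6202)
step 3: θ'=-2.8702 (R=0.1667) → pose (-0.8455, 2.8663, -2.8702)
step 4: θ'=-2.8702 (straight) → pose (2.7672, 3.8715, -2.8702)
step 5: θ'=-2.8702 (straight) → pose (5.7779, 4.7092, -2.8702)
step 6: θ'=-1.8702 (R=-0.5000) → pose (6.1216, 5.0435, -1.8702)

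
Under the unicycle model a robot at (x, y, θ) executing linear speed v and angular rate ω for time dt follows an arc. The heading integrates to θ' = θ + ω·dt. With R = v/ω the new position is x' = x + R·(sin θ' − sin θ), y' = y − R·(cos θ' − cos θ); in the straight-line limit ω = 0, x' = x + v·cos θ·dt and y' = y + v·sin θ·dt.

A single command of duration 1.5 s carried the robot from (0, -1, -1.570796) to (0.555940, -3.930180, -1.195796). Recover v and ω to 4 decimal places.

Δθ = -1.195796 − -1.570796 = 0.375000
ω = Δθ/dt = 0.375000/1.5 = 0.2500
R = −Δy/(cos θ' − cos θ) = 8.0000
v = R·ω = 8.0000·0.2500 = 2.0000

v = 2.0000, ω = 0.2500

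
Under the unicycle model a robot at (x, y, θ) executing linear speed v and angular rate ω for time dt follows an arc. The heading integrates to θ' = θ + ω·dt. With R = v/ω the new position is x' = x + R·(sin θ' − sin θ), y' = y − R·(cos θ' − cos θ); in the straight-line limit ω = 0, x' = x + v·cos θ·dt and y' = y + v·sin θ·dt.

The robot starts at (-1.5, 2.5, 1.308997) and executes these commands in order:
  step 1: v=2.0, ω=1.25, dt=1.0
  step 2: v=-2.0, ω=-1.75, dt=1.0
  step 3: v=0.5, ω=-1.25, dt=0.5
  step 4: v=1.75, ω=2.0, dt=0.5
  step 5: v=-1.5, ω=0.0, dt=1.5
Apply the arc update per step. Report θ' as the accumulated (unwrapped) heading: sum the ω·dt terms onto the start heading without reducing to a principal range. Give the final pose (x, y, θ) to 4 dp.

step 1: θ'=2.5590 (R=1.6000) → pose (-2.1652, 4.2502, 2.5590)
step 2: θ'=0.8090 (R=1.1429) → pose (-1.9670, 2.5070, 0.8090)
step 3: θ'=0.1840 (R=-0.4000) → pose (-1.7507, 2.6242, 0.1840)
step 4: θ'=1.1840 (R=0.8750) → pose (-1.1005, 3.1543, 1.1840)
step 5: θ'=1.1840 (straight) → pose (-1.9492, 1.0706, 1.1840)

(-1.9492, 1.0706, 1.1840)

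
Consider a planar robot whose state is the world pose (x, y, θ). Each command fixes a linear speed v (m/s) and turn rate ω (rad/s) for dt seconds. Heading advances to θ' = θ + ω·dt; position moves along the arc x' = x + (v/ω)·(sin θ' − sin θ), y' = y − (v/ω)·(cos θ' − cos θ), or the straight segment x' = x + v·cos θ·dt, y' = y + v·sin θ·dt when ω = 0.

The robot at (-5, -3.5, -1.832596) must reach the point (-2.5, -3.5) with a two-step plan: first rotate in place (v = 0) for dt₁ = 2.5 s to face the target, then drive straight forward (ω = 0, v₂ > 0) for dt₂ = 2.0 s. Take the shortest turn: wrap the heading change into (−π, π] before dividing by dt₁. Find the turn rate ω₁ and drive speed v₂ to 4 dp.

ω₁ = 0.7330, v₂ = 1.2500

heading to target = atan2(-3.5−-3.5, -2.5−-5) = 0.0000
Δθ = wrap(0.0000 − -1.8326) = 1.8326; ω₁ = Δθ/dt₁ = 0.7330
distance = √((-2.5−-5)² + (-3.5−-3.5)²) = 2.5000; v₂ = distance/dt₂ = 1.2500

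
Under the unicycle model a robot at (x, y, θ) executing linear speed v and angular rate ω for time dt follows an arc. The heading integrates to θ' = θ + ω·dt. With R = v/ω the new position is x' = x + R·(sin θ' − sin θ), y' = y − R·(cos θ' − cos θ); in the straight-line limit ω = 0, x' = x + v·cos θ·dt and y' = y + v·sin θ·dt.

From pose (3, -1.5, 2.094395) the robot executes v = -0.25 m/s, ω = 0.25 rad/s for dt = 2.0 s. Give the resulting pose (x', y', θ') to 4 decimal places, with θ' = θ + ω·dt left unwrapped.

θ' = 2.0944 + 0.25·2.0 = 2.5944
R = v/ω = -0.25/0.25 = -1.0000
x' = 3 + -1.0000·(sin 2.5944 − sin 2.0944) = 3.3457
y' = -1.5 − -1.0000·(cos 2.5944 − cos 2.0944) = -1.8540

(3.3457, -1.8540, 2.5944)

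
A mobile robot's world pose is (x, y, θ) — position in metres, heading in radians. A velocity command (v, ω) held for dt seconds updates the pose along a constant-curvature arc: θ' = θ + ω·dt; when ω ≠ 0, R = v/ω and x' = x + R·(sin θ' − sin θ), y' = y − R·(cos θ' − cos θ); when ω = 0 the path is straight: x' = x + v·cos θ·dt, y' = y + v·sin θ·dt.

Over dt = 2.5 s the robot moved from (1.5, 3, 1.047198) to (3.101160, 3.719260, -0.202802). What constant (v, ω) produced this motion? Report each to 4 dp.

Δθ = -0.202802 − 1.047198 = -1.250000
ω = Δθ/dt = -1.250000/2.5 = -0.5000
R = Δx/(sin θ' − sin θ) = -1.5000
v = R·ω = -1.5000·-0.5000 = 0.7500

v = 0.7500, ω = -0.5000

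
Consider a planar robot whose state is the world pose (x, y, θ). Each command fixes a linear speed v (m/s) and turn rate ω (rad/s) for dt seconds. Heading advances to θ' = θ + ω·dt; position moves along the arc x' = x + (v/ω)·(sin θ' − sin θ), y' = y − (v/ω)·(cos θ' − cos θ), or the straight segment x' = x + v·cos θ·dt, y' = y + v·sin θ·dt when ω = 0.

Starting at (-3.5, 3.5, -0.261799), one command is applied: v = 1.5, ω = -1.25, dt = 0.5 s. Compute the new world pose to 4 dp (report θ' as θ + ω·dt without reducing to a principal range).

θ' = -0.2618 + -1.25·0.5 = -0.8868
R = v/ω = 1.5/-1.25 = -1.2000
x' = -3.5 + -1.2000·(sin -0.8868 − sin -0.2618) = -2.8805
y' = 3.5 − -1.2000·(cos -0.8868 − cos -0.2618) = 3.0992

(-2.8805, 3.0992, -0.8868)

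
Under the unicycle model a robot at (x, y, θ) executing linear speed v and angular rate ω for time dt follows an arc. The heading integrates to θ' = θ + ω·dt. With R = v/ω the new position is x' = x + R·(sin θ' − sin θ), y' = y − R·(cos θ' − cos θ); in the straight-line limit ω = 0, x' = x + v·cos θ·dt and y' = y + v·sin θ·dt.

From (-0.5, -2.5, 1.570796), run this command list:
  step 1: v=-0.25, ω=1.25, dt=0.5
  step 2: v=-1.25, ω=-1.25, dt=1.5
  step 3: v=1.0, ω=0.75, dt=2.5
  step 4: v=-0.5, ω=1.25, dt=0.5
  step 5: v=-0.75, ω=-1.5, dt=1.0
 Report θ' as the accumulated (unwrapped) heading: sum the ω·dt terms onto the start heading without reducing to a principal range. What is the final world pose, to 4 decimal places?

step 1: θ'=2.1958 (R=-0.2000) → pose (-0.4622, -2.6170, 2.1958)
step 2: θ'=0.3208 (R=1.0000) → pose (-0.9578, -4.1511, 0.3208)
step 3: θ'=2.1958 (R=1.3333) → pose (-0.2970, -2.1057, 2.1958)
step 4: θ'=2.8208 (R=-0.4000) → pose (-0.0987, -2.2512, 2.8208)
step 5: θ'=1.3208 (R=0.5000) → pose (0.2281, -2.8494, 1.3208)

(0.2281, -2.8494, 1.3208)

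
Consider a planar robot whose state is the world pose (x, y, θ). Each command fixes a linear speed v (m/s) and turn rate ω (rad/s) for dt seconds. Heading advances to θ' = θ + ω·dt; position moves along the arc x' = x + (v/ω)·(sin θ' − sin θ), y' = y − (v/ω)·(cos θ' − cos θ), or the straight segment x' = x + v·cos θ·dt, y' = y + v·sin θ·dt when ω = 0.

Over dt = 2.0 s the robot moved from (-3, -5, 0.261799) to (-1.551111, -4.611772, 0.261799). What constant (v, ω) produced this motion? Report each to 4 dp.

v = 0.7500, ω = 0.0000

Δθ = 0.261799 − 0.261799 = 0.000000
ω = Δθ/dt = 0.000000/2.0 = 0.0000
ω = 0 → v = (Δx·cos θ + Δy·sin θ)/dt = 0.7500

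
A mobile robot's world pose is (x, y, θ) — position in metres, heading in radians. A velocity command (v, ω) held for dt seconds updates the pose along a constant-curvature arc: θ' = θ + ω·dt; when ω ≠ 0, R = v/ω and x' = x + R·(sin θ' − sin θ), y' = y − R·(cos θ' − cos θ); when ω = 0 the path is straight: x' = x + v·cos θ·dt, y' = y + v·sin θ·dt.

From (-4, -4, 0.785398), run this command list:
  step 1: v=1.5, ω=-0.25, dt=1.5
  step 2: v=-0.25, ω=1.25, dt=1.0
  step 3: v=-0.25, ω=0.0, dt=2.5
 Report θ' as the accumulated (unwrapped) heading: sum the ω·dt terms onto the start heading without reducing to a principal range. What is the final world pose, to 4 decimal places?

step 1: θ'=0.4104 (R=-6.0000) → pose (-2.1512, -2.7409, 0.4104)
step 2: θ'=1.6604 (R=-0.2000) → pose (-2.2706, -2.9422, 1.6604)
step 3: θ'=1.6604 (straight) → pose (-2.2147, -3.5647, 1.6604)

(-2.2147, -3.5647, 1.6604)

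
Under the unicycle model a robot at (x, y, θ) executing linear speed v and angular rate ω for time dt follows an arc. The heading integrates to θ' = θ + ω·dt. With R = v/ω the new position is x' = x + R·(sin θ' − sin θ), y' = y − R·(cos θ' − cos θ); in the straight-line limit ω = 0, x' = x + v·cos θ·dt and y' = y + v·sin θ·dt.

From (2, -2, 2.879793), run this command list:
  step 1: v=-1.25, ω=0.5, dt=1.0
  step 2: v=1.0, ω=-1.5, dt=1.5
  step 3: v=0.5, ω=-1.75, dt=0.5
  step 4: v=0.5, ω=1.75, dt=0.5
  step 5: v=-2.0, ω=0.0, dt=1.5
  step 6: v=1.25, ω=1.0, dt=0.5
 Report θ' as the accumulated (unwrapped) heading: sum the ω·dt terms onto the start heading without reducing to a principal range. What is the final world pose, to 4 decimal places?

(1.6864, -2.8788, 1.6298)

step 1: θ'=3.3798 (R=-2.5000) → pose (3.2369, -2.0146, 3.3798)
step 2: θ'=1.1298 (R=-0.6667) → pose (2.4767, -1.0822, 1.1298)
step 3: θ'=0.2548 (R=-0.2857) → pose (2.6631, -0.9277, 0.2548)
step 4: θ'=1.1298 (R=0.2857) → pose (2.8495, -0.7731, 1.1298)
step 5: θ'=1.1298 (straight) → pose (1.5689, -3.4861, 1.1298)
step 6: θ'=1.6298 (R=1.2500) → pose (1.6864, -2.8788, 1.6298)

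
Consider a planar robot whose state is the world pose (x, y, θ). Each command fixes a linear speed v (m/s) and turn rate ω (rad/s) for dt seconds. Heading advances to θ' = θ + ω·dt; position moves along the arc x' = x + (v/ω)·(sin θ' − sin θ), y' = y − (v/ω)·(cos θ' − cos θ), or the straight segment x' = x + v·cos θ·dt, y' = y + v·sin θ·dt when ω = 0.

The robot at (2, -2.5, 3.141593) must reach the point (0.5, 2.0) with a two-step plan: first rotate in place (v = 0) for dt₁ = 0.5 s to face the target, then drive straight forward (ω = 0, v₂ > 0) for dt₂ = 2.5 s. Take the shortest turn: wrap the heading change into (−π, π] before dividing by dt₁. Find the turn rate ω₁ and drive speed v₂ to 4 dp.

heading to target = atan2(2−-2.5, 0.5−2) = 1.8925
Δθ = wrap(1.8925 − 3.1416) = -1.2490; ω₁ = Δθ/dt₁ = -2.4981
distance = √((0.5−2)² + (2−-2.5)²) = 4.7434; v₂ = distance/dt₂ = 1.8974

ω₁ = -2.4981, v₂ = 1.8974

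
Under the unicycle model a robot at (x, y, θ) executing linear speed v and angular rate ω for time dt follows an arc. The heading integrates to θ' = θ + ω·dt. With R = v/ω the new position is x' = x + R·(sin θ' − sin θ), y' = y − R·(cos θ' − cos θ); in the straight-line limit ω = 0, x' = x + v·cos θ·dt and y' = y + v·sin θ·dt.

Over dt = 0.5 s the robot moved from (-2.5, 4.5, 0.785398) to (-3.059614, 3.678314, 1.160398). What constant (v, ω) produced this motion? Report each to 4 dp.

v = -2.0000, ω = 0.7500

Δθ = 1.160398 − 0.785398 = 0.375000
ω = Δθ/dt = 0.375000/0.5 = 0.7500
R = −Δy/(cos θ' − cos θ) = -2.6667
v = R·ω = -2.6667·0.7500 = -2.0000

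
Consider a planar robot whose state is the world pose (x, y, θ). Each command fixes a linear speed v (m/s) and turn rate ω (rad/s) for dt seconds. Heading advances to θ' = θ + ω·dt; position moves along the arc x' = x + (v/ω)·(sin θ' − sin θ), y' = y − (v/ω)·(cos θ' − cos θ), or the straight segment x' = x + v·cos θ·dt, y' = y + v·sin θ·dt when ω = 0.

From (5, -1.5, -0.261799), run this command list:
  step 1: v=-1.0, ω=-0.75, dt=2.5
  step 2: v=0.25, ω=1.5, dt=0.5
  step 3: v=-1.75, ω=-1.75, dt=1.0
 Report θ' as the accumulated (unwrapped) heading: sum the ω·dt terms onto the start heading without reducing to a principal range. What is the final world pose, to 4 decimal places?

step 1: θ'=-2.1368 (R=1.3333) → pose (4.2197, 0.5029, -2.1368)
step 2: θ'=-1.3868 (R=0.1667) → pose (4.1965, 0.3830, -1.3868)
step 3: θ'=-3.1368 (R=1.0000) → pose (5.1748, 1.5660, -3.1368)

(5.1748, 1.5660, -3.1368)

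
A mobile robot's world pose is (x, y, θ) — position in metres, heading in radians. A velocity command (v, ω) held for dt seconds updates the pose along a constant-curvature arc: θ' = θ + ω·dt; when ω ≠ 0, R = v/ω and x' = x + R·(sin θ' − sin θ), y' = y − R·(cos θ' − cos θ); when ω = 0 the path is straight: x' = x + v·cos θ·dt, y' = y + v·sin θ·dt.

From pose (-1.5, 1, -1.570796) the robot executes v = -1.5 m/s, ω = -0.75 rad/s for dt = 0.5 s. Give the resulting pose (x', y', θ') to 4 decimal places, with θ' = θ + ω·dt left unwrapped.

(-1.3610, 1.7325, -1.9458)

θ' = -1.5708 + -0.75·0.5 = -1.9458
R = v/ω = -1.5/-0.75 = 2.0000
x' = -1.5 + 2.0000·(sin -1.9458 − sin -1.5708) = -1.3610
y' = 1 − 2.0000·(cos -1.9458 − cos -1.5708) = 1.7325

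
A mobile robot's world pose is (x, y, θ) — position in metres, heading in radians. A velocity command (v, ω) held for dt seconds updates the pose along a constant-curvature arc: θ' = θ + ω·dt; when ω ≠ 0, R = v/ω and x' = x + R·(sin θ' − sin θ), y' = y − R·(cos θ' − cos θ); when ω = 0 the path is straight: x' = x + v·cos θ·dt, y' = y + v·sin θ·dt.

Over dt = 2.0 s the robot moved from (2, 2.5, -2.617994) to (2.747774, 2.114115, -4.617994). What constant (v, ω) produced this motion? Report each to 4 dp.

v = -0.5000, ω = -1.0000

Δθ = -4.617994 − -2.617994 = -2.000000
ω = Δθ/dt = -2.000000/2.0 = -1.0000
R = Δx/(sin θ' − sin θ) = 0.5000
v = R·ω = 0.5000·-1.0000 = -0.5000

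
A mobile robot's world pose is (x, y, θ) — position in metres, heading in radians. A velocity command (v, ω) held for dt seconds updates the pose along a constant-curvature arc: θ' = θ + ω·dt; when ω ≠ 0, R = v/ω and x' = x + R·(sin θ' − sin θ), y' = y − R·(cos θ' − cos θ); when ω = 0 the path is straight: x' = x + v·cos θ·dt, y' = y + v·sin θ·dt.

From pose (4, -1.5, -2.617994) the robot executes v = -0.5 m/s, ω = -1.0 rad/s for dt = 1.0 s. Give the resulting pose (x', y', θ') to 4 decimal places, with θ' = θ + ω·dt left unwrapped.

(4.4793, -1.4887, -3.6180)

θ' = -2.6180 + -1.0·1.0 = -3.6180
R = v/ω = -0.5/-1.0 = 0.5000
x' = 4 + 0.5000·(sin -3.6180 − sin -2.6180) = 4.4793
y' = -1.5 − 0.5000·(cos -3.6180 − cos -2.6180) = -1.4887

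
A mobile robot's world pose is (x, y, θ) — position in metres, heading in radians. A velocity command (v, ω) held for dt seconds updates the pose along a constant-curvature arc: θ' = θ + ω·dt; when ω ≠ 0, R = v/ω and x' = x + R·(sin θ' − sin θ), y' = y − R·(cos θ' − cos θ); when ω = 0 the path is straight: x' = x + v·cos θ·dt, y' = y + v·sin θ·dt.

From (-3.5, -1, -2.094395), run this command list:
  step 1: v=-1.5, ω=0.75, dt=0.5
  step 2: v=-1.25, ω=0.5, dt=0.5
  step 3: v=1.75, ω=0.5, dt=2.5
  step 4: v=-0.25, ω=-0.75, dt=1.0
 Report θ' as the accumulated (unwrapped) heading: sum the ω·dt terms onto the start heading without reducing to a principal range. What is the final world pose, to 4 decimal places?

(-0.7214, -2.5980, -0.9694)

step 1: θ'=-1.7194 (R=-2.0000) → pose (-3.2541, -0.2961, -1.7194)
step 2: θ'=-1.4694 (R=-2.5000) → pose (-3.2394, 0.3271, -1.4694)
step 3: θ'=-0.2194 (R=3.5000) → pose (-0.5191, -2.7347, -0.2194)
step 4: θ'=-0.9694 (R=0.3333) → pose (-0.7214, -2.5980, -0.9694)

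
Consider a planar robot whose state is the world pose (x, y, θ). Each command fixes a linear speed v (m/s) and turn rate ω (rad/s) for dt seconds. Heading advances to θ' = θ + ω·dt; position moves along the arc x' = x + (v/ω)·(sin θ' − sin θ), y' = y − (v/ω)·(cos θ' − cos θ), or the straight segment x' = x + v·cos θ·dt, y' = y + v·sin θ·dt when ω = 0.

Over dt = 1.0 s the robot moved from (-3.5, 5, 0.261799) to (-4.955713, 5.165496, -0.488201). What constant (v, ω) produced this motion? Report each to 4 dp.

Δθ = -0.488201 − 0.261799 = -0.750000
ω = Δθ/dt = -0.750000/1.0 = -0.7500
R = Δx/(sin θ' − sin θ) = 2.0000
v = R·ω = 2.0000·-0.7500 = -1.5000

v = -1.5000, ω = -0.7500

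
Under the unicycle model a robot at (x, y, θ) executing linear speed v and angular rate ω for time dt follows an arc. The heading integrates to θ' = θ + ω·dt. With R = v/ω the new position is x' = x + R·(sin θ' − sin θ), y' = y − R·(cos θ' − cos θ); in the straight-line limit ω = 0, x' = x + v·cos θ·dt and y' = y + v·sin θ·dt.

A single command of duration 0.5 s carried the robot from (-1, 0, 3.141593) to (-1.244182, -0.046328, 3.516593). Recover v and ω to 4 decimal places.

Δθ = 3.516593 − 3.141593 = 0.375000
ω = Δθ/dt = 0.375000/0.5 = 0.7500
R = Δx/(sin θ' − sin θ) = 0.6667
v = R·ω = 0.6667·0.7500 = 0.5000

v = 0.5000, ω = 0.7500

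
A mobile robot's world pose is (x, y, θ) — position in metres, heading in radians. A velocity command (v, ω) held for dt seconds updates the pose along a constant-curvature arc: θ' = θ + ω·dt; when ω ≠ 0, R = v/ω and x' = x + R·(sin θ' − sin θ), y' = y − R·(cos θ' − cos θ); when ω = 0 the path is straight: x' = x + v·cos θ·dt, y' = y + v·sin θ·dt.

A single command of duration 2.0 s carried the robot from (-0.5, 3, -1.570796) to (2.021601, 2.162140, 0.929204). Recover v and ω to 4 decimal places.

v = 1.7500, ω = 1.2500

Δθ = 0.929204 − -1.570796 = 2.500000
ω = Δθ/dt = 2.500000/2.0 = 1.2500
R = Δx/(sin θ' − sin θ) = 1.4000
v = R·ω = 1.4000·1.2500 = 1.7500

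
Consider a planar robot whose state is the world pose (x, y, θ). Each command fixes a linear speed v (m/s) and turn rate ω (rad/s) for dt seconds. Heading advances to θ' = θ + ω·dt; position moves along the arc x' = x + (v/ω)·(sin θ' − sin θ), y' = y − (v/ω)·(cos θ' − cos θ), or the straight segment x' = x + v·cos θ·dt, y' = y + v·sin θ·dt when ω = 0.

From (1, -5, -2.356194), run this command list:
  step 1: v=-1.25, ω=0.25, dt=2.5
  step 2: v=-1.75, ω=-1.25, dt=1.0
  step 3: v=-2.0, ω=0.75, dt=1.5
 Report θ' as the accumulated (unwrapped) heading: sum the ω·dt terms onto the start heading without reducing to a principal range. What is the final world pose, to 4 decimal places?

step 1: θ'=-1.7312 (R=-5.0000) → pose (2.4003, -2.2630, -1.7312)
step 2: θ'=-2.9812 (R=1.4000) → pose (3.5587, -1.1046, -2.9812)
step 3: θ'=-1.8562 (R=-2.6667) → pose (5.6916, 0.7771, -1.8562)

(5.6916, 0.7771, -1.8562)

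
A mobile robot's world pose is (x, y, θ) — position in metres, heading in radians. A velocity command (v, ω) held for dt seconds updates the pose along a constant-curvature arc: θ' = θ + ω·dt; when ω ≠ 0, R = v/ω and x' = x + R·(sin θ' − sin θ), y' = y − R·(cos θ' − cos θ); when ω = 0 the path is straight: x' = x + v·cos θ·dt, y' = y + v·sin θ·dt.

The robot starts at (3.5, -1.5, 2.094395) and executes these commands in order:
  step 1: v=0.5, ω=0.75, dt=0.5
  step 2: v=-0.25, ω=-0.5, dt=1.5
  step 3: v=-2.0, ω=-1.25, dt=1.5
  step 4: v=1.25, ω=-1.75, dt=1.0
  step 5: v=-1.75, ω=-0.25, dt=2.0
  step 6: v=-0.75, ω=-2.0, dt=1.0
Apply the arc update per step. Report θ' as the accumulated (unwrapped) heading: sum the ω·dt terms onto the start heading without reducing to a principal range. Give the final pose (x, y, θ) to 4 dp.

step 1: θ'=2.4694 (R=0.6667) → pose (3.3378, -1.3117, 2.4694)
step 2: θ'=1.7194 (R=0.5000) → pose (3.5209, -1.6289, 1.7194)
step 3: θ'=-0.1556 (R=1.6000) → pose (1.6906, -3.4465, -0.1556)
step 4: θ'=-1.9056 (R=-0.7143) → pose (2.2545, -4.3868, -1.9056)
step 5: θ'=-2.4056 (R=7.0000) → pose (4.1666, -1.4988, -2.4056)
step 6: θ'=-4.4056 (R=0.3750) → pose (4.7758, -1.6634, -4.4056)

(4.7758, -1.6634, -4.4056)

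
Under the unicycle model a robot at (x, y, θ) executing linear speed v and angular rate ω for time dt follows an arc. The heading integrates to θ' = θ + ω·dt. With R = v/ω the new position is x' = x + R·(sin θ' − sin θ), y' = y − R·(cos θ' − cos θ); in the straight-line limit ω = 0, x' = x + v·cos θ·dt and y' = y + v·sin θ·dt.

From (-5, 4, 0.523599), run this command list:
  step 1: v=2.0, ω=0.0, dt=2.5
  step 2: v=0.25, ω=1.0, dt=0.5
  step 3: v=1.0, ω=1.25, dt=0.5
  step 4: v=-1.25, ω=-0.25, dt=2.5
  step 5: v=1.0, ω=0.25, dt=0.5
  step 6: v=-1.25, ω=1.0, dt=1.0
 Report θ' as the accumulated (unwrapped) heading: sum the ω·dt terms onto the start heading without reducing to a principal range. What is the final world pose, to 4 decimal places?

(-0.8560, 3.3219, 2.1486)

step 1: θ'=0.5236 (straight) → pose (-0.6699, 6.5000, 0.5236)
step 2: θ'=1.0236 (R=0.2500) → pose (-0.5814, 6.5864, 1.0236)
step 3: θ'=1.6486 (R=0.8000) → pose (-0.4670, 7.0648, 1.6486)
step 4: θ'=1.0236 (R=5.0000) → pose (-1.1819, 4.0747, 1.0236)
step 5: θ'=1.1486 (R=4.0000) → pose (-0.9491, 4.5169, 1.1486)
step 6: θ'=2.1486 (R=-1.2500) → pose (-0.8560, 3.3219, 2.1486)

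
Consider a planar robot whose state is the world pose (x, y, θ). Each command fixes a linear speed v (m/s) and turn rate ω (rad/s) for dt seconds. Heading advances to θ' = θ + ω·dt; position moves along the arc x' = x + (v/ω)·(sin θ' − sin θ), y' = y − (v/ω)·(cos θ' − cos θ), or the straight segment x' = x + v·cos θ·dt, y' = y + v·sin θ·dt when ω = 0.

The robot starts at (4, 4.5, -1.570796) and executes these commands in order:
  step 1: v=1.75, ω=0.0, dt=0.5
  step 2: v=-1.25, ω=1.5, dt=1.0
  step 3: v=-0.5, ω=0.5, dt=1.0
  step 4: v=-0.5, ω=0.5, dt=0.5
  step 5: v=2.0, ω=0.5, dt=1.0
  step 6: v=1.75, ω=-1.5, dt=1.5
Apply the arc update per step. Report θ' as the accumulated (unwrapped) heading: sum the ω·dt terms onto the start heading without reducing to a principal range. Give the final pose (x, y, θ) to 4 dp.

(5.8134, 5.9365, -1.0708)

step 1: θ'=-1.5708 (straight) → pose (4.0000, 3.6250, -1.5708)
step 2: θ'=-0.0708 (R=-0.8333) → pose (3.2256, 4.4562, -0.0708)
step 3: θ'=0.4292 (R=-1.0000) → pose (2.7387, 4.3680, 0.4292)
step 4: θ'=0.6792 (R=-1.0000) → pose (2.5267, 4.2368, 0.6792)
step 5: θ'=1.1792 (R=4.0000) → pose (3.7112, 5.8225, 1.1792)
step 6: θ'=-1.0708 (R=-1.1667) → pose (5.8134, 5.9365, -1.0708)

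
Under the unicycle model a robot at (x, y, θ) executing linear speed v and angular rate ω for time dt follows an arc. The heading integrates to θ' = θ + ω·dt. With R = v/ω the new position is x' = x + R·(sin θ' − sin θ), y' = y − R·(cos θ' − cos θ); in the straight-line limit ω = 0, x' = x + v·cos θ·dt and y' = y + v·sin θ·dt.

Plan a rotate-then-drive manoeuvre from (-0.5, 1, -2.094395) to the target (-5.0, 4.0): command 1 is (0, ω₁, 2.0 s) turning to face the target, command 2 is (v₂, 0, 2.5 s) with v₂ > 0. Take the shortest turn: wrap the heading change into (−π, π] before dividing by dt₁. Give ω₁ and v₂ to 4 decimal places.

ω₁ = -0.8176, v₂ = 2.1633

heading to target = atan2(4−1, -5−-0.5) = 2.5536
Δθ = wrap(2.5536 − -2.0944) = -1.6352; ω₁ = Δθ/dt₁ = -0.8176
distance = √((-5−-0.5)² + (4−1)²) = 5.4083; v₂ = distance/dt₂ = 2.1633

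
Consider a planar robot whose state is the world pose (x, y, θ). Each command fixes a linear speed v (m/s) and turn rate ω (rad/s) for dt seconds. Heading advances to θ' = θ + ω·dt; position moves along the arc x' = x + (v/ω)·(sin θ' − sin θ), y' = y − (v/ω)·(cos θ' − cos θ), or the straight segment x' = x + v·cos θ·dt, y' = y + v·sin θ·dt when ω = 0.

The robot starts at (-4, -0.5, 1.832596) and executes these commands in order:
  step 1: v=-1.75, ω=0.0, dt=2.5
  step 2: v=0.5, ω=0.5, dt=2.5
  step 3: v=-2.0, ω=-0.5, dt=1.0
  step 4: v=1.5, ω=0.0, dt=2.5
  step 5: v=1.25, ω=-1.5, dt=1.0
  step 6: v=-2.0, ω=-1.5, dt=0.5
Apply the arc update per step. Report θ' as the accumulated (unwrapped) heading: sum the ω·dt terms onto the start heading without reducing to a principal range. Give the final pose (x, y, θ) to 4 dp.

(-6.1046, -2.1371, 0.3326)

step 1: θ'=1.8326 (straight) → pose (-2.8677, -4.7259, 1.8326)
step 2: θ'=3.0826 (R=1.0000) → pose (-3.7746, -3.9865, 3.0826)
step 3: θ'=2.5826 (R=4.0000) → pose (-1.8891, -4.5884, 2.5826)
step 4: θ'=2.5826 (straight) → pose (-5.0683, -2.5996, 2.5826)
step 5: θ'=1.0826 (R=-0.8333) → pose (-5.3624, -1.5023, 1.0826)
step 6: θ'=0.3326 (R=1.3333) → pose (-6.1046, -2.1371, 0.3326)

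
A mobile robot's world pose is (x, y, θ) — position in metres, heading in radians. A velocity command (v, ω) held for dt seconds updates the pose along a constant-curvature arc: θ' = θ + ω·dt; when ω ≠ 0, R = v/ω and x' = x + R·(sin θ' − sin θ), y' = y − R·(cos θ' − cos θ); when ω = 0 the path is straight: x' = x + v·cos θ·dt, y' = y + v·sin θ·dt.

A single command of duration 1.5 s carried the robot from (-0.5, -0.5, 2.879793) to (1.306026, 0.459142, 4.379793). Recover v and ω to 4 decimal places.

v = -1.5000, ω = 1.0000

Δθ = 4.379793 − 2.879793 = 1.500000
ω = Δθ/dt = 1.500000/1.5 = 1.0000
R = Δx/(sin θ' − sin θ) = -1.5000
v = R·ω = -1.5000·1.0000 = -1.5000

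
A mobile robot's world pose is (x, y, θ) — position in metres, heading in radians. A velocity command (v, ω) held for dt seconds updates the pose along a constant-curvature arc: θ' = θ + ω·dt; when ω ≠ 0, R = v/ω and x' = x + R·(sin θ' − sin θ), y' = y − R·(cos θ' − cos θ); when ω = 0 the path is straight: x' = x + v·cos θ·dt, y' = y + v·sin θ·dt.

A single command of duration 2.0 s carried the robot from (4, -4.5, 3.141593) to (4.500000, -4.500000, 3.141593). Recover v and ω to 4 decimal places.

v = -0.2500, ω = 0.0000

Δθ = 3.141593 − 3.141593 = 0.000000
ω = Δθ/dt = 0.000000/2.0 = 0.0000
ω = 0 → v = (Δx·cos θ + Δy·sin θ)/dt = -0.2500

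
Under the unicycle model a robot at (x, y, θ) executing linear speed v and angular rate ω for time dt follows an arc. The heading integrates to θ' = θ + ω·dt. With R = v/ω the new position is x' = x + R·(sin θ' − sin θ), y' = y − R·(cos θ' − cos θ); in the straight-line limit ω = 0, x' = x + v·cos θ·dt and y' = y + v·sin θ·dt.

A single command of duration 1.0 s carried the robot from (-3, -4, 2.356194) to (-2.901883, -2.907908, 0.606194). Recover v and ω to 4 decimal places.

Δθ = 0.606194 − 2.356194 = -1.750000
ω = Δθ/dt = -1.750000/1.0 = -1.7500
R = −Δy/(cos θ' − cos θ) = -0.7143
v = R·ω = -0.7143·-1.7500 = 1.2500

v = 1.2500, ω = -1.7500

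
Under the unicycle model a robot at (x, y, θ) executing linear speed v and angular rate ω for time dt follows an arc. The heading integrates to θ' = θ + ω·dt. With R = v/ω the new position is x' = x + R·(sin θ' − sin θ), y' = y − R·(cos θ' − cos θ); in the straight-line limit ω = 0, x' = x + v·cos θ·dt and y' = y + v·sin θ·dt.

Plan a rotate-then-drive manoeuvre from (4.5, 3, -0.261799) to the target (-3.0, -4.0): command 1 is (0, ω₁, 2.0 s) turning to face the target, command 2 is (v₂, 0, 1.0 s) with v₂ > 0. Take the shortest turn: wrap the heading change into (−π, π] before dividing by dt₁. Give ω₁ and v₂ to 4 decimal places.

heading to target = atan2(-4−3, -3−4.5) = -2.3907
Δθ = wrap(-2.3907 − -0.2618) = -2.1289; ω₁ = Δθ/dt₁ = -1.0644
distance = √((-3−4.5)² + (-4−3)²) = 10.2591; v₂ = distance/dt₂ = 10.2591

ω₁ = -1.0644, v₂ = 10.2591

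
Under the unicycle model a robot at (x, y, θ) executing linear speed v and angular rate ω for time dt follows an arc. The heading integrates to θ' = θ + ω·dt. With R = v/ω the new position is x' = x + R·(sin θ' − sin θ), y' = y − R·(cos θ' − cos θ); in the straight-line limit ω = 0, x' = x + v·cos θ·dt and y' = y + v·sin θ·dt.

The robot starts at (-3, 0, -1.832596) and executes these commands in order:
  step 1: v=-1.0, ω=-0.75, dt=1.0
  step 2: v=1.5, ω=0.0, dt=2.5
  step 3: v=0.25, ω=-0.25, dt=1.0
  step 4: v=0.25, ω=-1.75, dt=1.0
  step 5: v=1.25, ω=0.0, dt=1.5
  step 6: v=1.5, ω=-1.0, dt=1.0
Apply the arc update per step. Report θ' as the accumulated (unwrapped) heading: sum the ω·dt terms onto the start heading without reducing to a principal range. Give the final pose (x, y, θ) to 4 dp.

step 1: θ'=-2.5826 (R=1.3333) → pose (-2.4192, 0.7853, -2.5826)
step 2: θ'=-2.5826 (straight) → pose (-5.5984, -1.2035, -2.5826)
step 3: θ'=-2.8326 (R=-1.0000) → pose (-5.8247, -1.3083, -2.8326)
step 4: θ'=-4.5826 (R=-0.1429) → pose (-6.0097, -1.1907, -4.5826)
step 5: θ'=-4.5826 (straight) → pose (-6.2524, 0.6685, -4.5826)
step 6: θ'=-5.5826 (R=-1.5000) → pose (-5.7320, 2.0093, -5.5826)

(-5.7320, 2.0093, -5.5826)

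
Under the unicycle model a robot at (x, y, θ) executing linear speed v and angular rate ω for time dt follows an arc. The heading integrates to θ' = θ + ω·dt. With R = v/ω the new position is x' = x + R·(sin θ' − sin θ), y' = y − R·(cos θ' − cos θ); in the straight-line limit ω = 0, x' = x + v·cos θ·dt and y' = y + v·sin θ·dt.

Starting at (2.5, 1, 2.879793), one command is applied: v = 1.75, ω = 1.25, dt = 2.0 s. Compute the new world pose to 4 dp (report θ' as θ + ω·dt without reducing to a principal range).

(1.0380, -1.2188, 5.3798)

θ' = 2.8798 + 1.25·2.0 = 5.3798
R = v/ω = 1.75/1.25 = 1.4000
x' = 2.5 + 1.4000·(sin 5.3798 − sin 2.8798) = 1.0380
y' = 1 − 1.4000·(cos 5.3798 − cos 2.8798) = -1.2188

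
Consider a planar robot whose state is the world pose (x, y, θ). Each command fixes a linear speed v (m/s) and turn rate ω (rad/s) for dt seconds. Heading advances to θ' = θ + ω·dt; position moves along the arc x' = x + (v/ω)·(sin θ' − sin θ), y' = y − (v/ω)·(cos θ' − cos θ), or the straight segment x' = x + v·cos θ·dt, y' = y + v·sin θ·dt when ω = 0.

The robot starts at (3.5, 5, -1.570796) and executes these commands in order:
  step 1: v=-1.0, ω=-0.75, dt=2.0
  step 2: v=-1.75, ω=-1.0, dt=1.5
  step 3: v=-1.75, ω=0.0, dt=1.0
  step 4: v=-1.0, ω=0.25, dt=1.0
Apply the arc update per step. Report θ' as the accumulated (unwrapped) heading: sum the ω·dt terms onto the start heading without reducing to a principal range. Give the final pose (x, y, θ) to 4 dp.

(7.1050, 2.1367, -4.3208)

step 1: θ'=-3.0708 (R=1.3333) → pose (4.7390, 6.3300, -3.0708)
step 2: θ'=-4.5708 (R=1.7500) → pose (6.5953, 4.8313, -4.5708)
step 3: θ'=-4.5708 (straight) → pose (6.8423, 3.0989, -4.5708)
step 4: θ'=-4.3208 (R=-4.0000) → pose (7.1050, 2.1367, -4.3208)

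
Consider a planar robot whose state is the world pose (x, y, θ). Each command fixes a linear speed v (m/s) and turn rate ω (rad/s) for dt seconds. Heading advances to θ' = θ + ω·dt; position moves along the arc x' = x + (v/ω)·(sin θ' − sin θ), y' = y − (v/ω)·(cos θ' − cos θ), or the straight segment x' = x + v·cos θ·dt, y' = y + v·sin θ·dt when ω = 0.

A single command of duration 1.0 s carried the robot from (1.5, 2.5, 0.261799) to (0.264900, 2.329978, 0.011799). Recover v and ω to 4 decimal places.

Δθ = 0.011799 − 0.261799 = -0.250000
ω = Δθ/dt = -0.250000/1.0 = -0.2500
R = Δx/(sin θ' − sin θ) = 5.0000
v = R·ω = 5.0000·-0.2500 = -1.2500

v = -1.2500, ω = -0.2500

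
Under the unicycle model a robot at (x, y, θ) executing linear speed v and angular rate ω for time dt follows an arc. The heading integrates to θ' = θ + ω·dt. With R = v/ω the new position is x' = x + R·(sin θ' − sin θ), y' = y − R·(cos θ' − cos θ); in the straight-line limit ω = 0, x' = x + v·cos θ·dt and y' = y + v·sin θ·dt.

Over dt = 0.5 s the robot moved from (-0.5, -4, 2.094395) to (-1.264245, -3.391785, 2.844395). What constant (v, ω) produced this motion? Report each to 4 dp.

v = 2.0000, ω = 1.5000

Δθ = 2.844395 − 2.094395 = 0.750000
ω = Δθ/dt = 0.750000/0.5 = 1.5000
R = Δx/(sin θ' − sin θ) = 1.3333
v = R·ω = 1.3333·1.5000 = 2.0000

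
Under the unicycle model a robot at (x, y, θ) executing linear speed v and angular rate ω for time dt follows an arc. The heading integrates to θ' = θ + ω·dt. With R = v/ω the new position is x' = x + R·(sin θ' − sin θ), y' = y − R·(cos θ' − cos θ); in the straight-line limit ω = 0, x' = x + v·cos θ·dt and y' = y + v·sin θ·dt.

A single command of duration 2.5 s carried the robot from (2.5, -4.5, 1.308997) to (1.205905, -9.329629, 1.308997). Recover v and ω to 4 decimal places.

v = -2.0000, ω = 0.0000

Δθ = 1.308997 − 1.308997 = 0.000000
ω = Δθ/dt = 0.000000/2.5 = 0.0000
ω = 0 → v = (Δx·cos θ + Δy·sin θ)/dt = -2.0000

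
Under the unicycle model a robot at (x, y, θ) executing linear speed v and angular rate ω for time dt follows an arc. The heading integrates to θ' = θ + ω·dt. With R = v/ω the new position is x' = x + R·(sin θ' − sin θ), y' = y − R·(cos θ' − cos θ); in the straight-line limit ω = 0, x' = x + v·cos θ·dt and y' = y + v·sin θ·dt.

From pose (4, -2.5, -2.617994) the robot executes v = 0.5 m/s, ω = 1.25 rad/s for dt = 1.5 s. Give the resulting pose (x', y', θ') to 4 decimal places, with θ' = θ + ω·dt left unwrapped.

θ' = -2.6180 + 1.25·1.5 = -0.7430
R = v/ω = 0.5/1.25 = 0.4000
x' = 4 + 0.4000·(sin -0.7430 − sin -2.6180) = 3.9294
y' = -2.5 − 0.4000·(cos -0.7430 − cos -2.6180) = -3.1410

(3.9294, -3.1410, -0.7430)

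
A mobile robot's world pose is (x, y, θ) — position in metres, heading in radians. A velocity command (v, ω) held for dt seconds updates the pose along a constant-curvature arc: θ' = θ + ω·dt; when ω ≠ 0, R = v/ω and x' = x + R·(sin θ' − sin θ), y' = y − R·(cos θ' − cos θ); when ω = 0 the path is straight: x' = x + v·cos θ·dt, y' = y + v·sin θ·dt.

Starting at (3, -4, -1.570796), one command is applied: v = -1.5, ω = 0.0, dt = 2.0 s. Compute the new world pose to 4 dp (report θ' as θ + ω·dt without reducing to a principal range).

θ' = -1.5708 + 0.0·2.0 = -1.5708
ω = 0 → straight: x' = 3 + -1.5·cos(-1.5708)·2.0 = 3.0000
y' = -4 + -1.5·sin(-1.5708)·2.0 = -1.0000

(3.0000, -1.0000, -1.5708)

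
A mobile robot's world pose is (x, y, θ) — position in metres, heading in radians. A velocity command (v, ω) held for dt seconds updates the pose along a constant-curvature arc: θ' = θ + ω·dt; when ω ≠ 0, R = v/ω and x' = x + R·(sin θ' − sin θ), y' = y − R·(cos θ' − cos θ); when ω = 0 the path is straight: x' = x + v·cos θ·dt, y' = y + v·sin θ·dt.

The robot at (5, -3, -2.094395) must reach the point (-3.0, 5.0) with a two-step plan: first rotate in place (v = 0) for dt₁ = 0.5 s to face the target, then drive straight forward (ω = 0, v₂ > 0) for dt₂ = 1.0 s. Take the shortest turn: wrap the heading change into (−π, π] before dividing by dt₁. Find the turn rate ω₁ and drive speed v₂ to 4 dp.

ω₁ = -3.6652, v₂ = 11.3137

heading to target = atan2(5−-3, -3−5) = 2.3562
Δθ = wrap(2.3562 − -2.0944) = -1.8326; ω₁ = Δθ/dt₁ = -3.6652
distance = √((-3−5)² + (5−-3)²) = 11.3137; v₂ = distance/dt₂ = 11.3137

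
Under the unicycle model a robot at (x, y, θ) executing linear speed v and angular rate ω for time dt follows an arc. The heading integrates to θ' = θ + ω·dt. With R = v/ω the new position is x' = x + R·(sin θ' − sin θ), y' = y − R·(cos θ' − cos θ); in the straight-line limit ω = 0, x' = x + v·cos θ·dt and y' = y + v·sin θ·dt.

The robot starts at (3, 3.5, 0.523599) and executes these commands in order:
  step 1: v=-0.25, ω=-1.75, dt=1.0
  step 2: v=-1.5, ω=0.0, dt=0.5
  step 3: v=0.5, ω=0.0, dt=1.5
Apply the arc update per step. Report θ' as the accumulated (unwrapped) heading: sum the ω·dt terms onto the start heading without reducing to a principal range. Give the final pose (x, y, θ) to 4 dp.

step 1: θ'=-1.2264 (R=0.1429) → pose (2.7941, 3.5755, -1.2264)
step 2: θ'=-1.2264 (straight) → pose (2.5409, 4.2814, -1.2264)
step 3: θ'=-1.2264 (straight) → pose (2.7941, 3.5755, -1.2264)

(2.7941, 3.5755, -1.2264)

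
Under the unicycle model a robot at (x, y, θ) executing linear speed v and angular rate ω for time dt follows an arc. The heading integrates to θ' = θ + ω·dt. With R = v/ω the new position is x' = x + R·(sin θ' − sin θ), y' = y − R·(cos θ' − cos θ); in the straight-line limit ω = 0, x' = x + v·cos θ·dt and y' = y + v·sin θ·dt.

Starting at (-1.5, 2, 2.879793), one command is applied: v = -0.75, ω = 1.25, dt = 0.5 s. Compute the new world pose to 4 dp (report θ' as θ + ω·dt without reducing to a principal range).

θ' = 2.8798 + 1.25·0.5 = 3.5048
R = v/ω = -0.75/1.25 = -0.6000
x' = -1.5 + -0.6000·(sin 3.5048 − sin 2.8798) = -1.1315
y' = 2 − -0.6000·(cos 3.5048 − cos 2.8798) = 2.0187

(-1.1315, 2.0187, 3.5048)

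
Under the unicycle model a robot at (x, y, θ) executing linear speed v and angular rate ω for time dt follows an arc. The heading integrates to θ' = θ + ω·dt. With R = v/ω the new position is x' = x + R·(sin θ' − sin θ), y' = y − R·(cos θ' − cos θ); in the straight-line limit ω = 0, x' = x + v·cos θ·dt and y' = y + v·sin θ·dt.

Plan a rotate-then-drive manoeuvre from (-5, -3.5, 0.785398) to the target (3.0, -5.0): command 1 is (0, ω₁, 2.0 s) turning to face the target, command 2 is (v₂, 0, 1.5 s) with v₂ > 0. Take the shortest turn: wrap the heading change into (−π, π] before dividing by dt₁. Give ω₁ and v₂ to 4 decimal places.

heading to target = atan2(-5−-3.5, 3−-5) = -0.1853
Δθ = wrap(-0.1853 − 0.7854) = -0.9707; ω₁ = Δθ/dt₁ = -0.4854
distance = √((3−-5)² + (-5−-3.5)²) = 8.1394; v₂ = distance/dt₂ = 5.4263

ω₁ = -0.4854, v₂ = 5.4263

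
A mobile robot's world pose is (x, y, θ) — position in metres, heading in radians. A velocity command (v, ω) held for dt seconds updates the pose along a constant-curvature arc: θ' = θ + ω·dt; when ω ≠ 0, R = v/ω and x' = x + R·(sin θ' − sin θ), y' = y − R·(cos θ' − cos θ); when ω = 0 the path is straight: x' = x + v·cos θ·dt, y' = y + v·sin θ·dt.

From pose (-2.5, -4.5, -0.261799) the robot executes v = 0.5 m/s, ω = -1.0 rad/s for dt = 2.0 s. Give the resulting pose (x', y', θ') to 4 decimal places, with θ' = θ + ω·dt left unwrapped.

θ' = -0.2618 + -1.0·2.0 = -2.2618
R = v/ω = 0.5/-1.0 = -0.5000
x' = -2.5 + -0.5000·(sin -2.2618 − sin -0.2618) = -2.2441
y' = -4.5 − -0.5000·(cos -2.2618 − cos -0.2618) = -5.3016

(-2.2441, -5.3016, -2.2618)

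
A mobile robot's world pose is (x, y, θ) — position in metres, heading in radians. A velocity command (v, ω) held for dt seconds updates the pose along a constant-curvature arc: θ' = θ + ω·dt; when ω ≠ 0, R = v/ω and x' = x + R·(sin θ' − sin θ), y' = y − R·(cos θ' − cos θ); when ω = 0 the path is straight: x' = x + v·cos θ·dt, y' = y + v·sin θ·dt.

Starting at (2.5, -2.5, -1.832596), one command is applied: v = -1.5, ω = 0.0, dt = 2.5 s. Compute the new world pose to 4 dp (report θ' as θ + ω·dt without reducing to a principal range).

θ' = -1.8326 + 0.0·2.5 = -1.8326
ω = 0 → straight: x' = 2.5 + -1.5·cos(-1.8326)·2.5 = 3.4706
y' = -2.5 + -1.5·sin(-1.8326)·2.5 = 1.1222

(3.4706, 1.1222, -1.8326)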